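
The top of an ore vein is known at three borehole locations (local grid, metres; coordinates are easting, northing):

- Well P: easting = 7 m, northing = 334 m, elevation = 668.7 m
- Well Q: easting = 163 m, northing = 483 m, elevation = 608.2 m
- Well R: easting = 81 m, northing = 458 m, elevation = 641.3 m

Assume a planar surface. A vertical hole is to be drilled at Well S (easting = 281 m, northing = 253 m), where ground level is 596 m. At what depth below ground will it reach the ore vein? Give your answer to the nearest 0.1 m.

41.9 m

Let the plane be z = a·easting + b·northing + c.
Well Q−Well P: 156a + 149b = −60.5;  Well R−Well P: 74a + 124b = −27.4.
Solving gives a = −0.41108, b = 0.02436.
Then c = 668.7 − a·7 − b·334 = 663.44.
At (281, 253): z_contact = −115.51 + 6.16 + 663.44 = 554.09 m.
Depth below ground = 596 − 554.09 = 41.9 m.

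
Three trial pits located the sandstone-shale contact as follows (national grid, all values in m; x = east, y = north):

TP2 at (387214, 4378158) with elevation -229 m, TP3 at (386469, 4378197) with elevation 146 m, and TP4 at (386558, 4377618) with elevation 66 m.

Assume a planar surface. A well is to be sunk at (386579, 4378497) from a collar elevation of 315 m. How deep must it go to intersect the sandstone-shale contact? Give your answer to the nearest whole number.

Let the plane be z = a·x + b·y + c.
TP3−TP2: −745a + 39b = 375;  TP4−TP2: −656a − 540b = 295.
Solving gives a = −0.50014724, b = 0.06128998.
Then c = -229 − a·387214 − b·4378158 = −74902.19.
At (386579, 4378497): z_contact = −193346.4 + 268358.0 − 74902.19 = 109.4 m.
Depth below ground = 315 − 109.4 = 206 m.

206 m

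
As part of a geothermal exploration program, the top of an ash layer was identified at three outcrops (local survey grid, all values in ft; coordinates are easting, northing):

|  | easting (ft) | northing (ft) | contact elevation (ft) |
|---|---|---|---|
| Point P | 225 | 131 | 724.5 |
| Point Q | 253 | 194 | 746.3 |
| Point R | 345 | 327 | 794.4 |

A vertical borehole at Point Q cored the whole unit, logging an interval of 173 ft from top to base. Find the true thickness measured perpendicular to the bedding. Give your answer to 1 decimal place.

Let the plane be z = a·easting + b·northing + c.
Point Q−Point P: 28a + 63b = 21.8;  Point R−Point P: 120a + 196b = 69.9.
Solving gives a = 0.06318, b = 0.31795.
|∇z| = √(a²+b²) = 0.32417, so dip δ = arctan(0.32417) = 17.96°.
True thickness = vertical thickness × cos δ = 173 × cos 17.96° = 164.6 ft.

164.6 ft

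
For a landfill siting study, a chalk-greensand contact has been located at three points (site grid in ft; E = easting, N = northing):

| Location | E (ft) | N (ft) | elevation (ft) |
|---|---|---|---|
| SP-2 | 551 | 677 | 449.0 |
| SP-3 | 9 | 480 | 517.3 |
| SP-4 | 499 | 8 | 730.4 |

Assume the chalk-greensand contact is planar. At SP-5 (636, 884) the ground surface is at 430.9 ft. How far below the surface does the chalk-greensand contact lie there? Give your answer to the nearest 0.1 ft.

Let the plane be z = a·E + b·N + c.
SP-3−SP-2: −542a − 197b = 68.3;  SP-4−SP-2: −52a − 669b = 281.4.
Solving gives a = 0.02765, b = −0.42278.
Then c = 449 − a·551 − b·677 = 719.98.
At (636, 884): z_contact = 17.59 − 373.73 + 719.98 = 363.84 ft.
Depth below ground = 430.9 − 363.84 = 67.1 ft.

67.1 ft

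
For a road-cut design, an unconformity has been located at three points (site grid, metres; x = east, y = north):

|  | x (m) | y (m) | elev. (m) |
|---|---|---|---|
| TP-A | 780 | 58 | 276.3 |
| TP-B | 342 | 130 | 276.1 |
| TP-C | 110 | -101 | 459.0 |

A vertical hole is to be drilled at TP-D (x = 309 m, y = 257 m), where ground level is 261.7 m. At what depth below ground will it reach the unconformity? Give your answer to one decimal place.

Two edge vectors: TP-A→TP-B = (-438, 72, -0.2), TP-A→TP-C = (-670, -159, 182.7).
Normal n = (TP-A→TP-B) × (TP-A→TP-C) = (13122.6, 80156.6, 117882).
So ∂z/∂x = −n_x/n_z = −0.11132 and ∂z/∂y = −n_y/n_z = −0.67997.
Intercept c from TP-A: 276.3 + 86.83 + 39.44 = 402.57.
At (309, 257): z_contact = −34.40 − 174.75 + 402.57 = 193.42 m.
Depth below ground = 261.7 − 193.42 = 68.3 m.

68.3 m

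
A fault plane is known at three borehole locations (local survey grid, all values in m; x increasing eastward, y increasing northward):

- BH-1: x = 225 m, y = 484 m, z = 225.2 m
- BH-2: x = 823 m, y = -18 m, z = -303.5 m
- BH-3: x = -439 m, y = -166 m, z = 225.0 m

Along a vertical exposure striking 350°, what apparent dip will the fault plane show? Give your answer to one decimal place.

Two edge vectors: BH-1→BH-2 = (598, -502, -528.7), BH-1→BH-3 = (-664, -650, -0.2).
Normal n = (BH-1→BH-2) × (BH-1→BH-3) = (-343554.6, 351176.4, -722028).
So ∂z/∂x = −n_x/n_z = −0.47582 and ∂z/∂y = −n_y/n_z = 0.48638.
Unit vector along 350° is (sin 350°, cos 350°) = (-0.1736, 0.9848).
Slope in that direction = a·(-0.1736) + b·(0.9848) = 0.56161.
Apparent dip = arctan|0.56161| = 29.3° (true dip is 34.2°, so apparent ≤ true as expected).

29.3°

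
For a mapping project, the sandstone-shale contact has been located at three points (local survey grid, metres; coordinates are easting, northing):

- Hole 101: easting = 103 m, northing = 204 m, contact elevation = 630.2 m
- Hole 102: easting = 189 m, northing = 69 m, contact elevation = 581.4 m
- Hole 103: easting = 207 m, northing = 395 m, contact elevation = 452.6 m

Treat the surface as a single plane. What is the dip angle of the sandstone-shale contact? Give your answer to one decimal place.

48.8°

Two edge vectors: Hole 101→Hole 102 = (86, -135, -48.8), Hole 101→Hole 103 = (104, 191, -177.6).
Normal n = (Hole 101→Hole 102) × (Hole 101→Hole 103) = (33296.8, 10198.4, 30466).
So ∂z/∂easting = −n_x/n_z = −1.09292 and ∂z/∂northing = −n_y/n_z = −0.33475.
Gradient magnitude |∇z| = √(a² + b²) = √(1.19447 + 0.11206) = 1.14303.
True dip = arctan(1.14303) = 48.8°, dipping toward ENE (azimuth ≈ 073°).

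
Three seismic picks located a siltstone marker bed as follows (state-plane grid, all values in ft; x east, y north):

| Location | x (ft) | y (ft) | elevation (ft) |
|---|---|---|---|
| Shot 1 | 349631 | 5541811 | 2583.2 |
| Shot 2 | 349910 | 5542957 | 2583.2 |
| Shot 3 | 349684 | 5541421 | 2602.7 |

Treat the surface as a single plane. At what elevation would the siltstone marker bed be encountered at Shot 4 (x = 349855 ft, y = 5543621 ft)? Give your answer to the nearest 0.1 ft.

Let the plane be z = a·x + b·y + c.
Shot 2−Shot 1: 279a + 1146b = 0;  Shot 3−Shot 1: 53a − 390b = 19.5.
Solving gives a = 0.131803383, b = −0.032088258.
Then c = 2583.2 − a·349631 − b·5541811 = 134327.71.
At (349855, 5543621): z = 46112.1 − 177885.1 + 134327.71 = 2554.6 ft.

2554.6 ft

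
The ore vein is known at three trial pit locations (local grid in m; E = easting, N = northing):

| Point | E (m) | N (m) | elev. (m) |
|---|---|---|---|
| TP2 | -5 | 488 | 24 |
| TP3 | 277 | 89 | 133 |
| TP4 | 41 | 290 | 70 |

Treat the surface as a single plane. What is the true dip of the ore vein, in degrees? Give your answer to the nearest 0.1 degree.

Two edge vectors: TP2→TP3 = (282, -399, 109), TP2→TP4 = (46, -198, 46).
Normal n = (TP2→TP3) × (TP2→TP4) = (3228, -7958, -37482).
So ∂z/∂E = −n_x/n_z = 0.08612 and ∂z/∂N = −n_y/n_z = −0.21232.
Gradient magnitude |∇z| = √(a² + b²) = √(0.00742 + 0.04508) = 0.22912.
True dip = arctan(0.22912) = 12.9°, dipping toward NNW (azimuth ≈ 338°).

12.9°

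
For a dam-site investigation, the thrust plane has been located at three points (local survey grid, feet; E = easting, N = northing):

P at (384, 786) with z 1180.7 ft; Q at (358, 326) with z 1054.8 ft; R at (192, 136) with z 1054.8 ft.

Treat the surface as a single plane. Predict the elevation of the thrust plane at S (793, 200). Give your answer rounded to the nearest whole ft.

872 ft

Let the plane be z = a·E + b·N + c.
Q−P: −26a − 460b = −125.9;  R−P: −192a − 650b = −125.9.
Solving gives a = −0.33493, b = 0.29263.
Then c = 1180.7 − a·384 − b·786 = 1079.31.
At (793, 200): z = −265.6 + 58.5 + 1079.31 = 872.2 ft.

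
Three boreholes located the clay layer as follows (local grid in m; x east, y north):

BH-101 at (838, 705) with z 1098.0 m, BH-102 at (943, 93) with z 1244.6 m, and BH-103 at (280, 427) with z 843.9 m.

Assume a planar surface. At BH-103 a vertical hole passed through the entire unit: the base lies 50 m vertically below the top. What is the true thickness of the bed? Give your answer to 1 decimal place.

Two edge vectors: BH-101→BH-102 = (105, -612, 146.6), BH-101→BH-103 = (-558, -278, -254.1).
Normal n = (BH-101→BH-102) × (BH-101→BH-103) = (196264, -55122.3, -370686).
So ∂z/∂x = −n_x/n_z = 0.52946 and ∂z/∂y = −n_y/n_z = −0.14870.
|∇z| = √(a²+b²) = 0.54995, so dip δ = arctan(0.54995) = 28.81°.
True thickness = vertical thickness × cos δ = 50 × cos 28.81° = 43.8 m.

43.8 m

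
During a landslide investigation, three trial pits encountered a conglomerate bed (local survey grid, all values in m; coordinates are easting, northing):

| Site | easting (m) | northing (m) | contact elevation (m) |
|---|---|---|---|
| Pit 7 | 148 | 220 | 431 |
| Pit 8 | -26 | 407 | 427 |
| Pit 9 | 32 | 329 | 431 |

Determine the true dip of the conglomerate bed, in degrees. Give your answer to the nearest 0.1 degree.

Two edge vectors: Pit 7→Pit 8 = (-174, 187, -4), Pit 7→Pit 9 = (-116, 109, 0).
Normal n = (Pit 7→Pit 8) × (Pit 7→Pit 9) = (436, 464, 2726).
So ∂z/∂easting = −n_x/n_z = −0.15994 and ∂z/∂northing = −n_y/n_z = −0.17021.
Gradient magnitude |∇z| = √(a² + b²) = √(0.02558 + 0.02897) = 0.23357.
True dip = arctan(0.23357) = 13.1°, dipping toward NE (azimuth ≈ 043°).

13.1°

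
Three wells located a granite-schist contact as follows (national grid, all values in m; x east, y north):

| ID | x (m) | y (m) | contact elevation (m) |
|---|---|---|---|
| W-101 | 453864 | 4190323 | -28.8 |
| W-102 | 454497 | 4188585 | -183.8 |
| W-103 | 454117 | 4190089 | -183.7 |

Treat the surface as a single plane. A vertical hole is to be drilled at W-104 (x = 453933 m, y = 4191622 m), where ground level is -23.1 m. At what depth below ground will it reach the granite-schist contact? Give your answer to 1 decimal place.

322.9 m

Two edge vectors: W-101→W-102 = (633, -1738, -155), W-101→W-103 = (253, -234, -154.9).
Normal n = (W-101→W-102) × (W-101→W-103) = (232946.2, 58836.7, 291592).
So ∂z/∂x = −n_x/n_z = −0.798877198 and ∂z/∂y = −n_y/n_z = −0.201777484.
Intercept c from W-101: -28.8 + 362581.60 + 845512.83 = 1208065.63.
At (453933, 4191622): z_contact = −362636.72 − 845774.94 + 1208065.63 = -346.03 m.
Depth below ground = -23.1 − (-346.03) = 322.9 m.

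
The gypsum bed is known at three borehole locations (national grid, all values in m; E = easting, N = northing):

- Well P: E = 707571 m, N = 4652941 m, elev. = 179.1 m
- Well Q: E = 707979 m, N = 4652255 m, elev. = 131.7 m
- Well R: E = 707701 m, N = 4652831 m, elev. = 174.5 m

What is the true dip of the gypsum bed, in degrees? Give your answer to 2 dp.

Two edge vectors: Well P→Well Q = (408, -686, -47.4), Well P→Well R = (130, -110, -4.6).
Normal n = (Well P→Well Q) × (Well P→Well R) = (-2058.4, -4285.2, 44300).
So ∂z/∂E = −n_x/n_z = 0.04647 and ∂z/∂N = −n_y/n_z = 0.09673.
Gradient magnitude |∇z| = √(a² + b²) = √(0.00216 + 0.00936) = 0.10731.
True dip = arctan(0.10731) = 6.13°, dipping toward SSW (azimuth ≈ 206°).

6.13°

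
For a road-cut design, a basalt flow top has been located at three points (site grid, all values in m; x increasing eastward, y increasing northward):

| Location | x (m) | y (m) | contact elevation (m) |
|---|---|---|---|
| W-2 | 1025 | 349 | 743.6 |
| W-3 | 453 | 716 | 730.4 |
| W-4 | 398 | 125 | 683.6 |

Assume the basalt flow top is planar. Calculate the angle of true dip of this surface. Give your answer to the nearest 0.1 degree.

Let the plane be z = a·x + b·y + c.
W-3−W-2: −572a + 367b = −13.2;  W-4−W-2: −627a − 224b = −60.
Solving gives a = 0.06972, b = 0.07270.
Gradient magnitude |∇z| = √(a² + b²) = √(0.00486 + 0.00529) = 0.10073.
True dip = arctan(0.10073) = 5.8°, dipping toward SW (azimuth ≈ 224°).

5.8°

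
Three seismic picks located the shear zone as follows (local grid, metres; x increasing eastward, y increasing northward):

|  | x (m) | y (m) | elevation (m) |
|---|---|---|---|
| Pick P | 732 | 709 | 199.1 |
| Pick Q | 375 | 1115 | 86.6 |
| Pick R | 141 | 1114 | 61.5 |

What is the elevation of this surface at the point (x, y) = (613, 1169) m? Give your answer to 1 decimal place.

Let the plane be z = a·x + b·y + c.
Pick Q−Pick P: −357a + 406b = −112.5;  Pick R−Pick P: −591a + 405b = −137.6.
Solving gives a = 0.108043, b = −0.182090.
Then c = 199.1 − a·732 − b·709 = 249.11.
At (613, 1169): z = 66.2 − 212.9 + 249.11 = 102.5 m.

102.5 m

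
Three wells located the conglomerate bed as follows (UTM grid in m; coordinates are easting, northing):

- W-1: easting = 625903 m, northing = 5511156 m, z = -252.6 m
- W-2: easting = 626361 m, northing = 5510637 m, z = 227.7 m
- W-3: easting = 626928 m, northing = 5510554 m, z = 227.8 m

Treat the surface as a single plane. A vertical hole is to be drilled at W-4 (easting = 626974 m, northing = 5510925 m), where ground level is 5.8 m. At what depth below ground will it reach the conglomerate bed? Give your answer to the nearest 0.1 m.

179.3 m

Let the plane be z = a·easting + b·northing + c.
W-2−W-1: 458a − 519b = 480.3;  W-3−W-1: 1025a − 602b = 480.4.
Solving gives a = −0.155362348, b = −1.062535560.
Then c = -252.6 − a·625903 − b·5511156 = 5952788.39.
At (626974, 5510925): z_contact = −97408.15 − 5855553.78 + 5952788.39 = -173.55 m.
Depth below ground = 5.8 − (-173.55) = 179.3 m.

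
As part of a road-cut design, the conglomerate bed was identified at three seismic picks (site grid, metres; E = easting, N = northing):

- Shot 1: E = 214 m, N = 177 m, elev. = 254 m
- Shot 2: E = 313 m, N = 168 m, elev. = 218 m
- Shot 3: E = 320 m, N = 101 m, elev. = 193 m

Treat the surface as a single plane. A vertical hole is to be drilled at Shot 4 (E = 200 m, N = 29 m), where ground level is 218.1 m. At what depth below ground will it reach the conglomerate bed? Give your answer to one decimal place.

Two edge vectors: Shot 1→Shot 2 = (99, -9, -36), Shot 1→Shot 3 = (106, -76, -61).
Normal n = (Shot 1→Shot 2) × (Shot 1→Shot 3) = (-2187, 2223, -6570).
So ∂z/∂E = −n_x/n_z = −0.33288 and ∂z/∂N = −n_y/n_z = 0.33836.
Intercept c from Shot 1: 254 + 71.24 − 59.89 = 265.35.
At (200, 29): z_contact = −66.58 + 9.81 + 265.35 = 208.58 m.
Depth below ground = 218.1 − 208.58 = 9.5 m.

9.5 m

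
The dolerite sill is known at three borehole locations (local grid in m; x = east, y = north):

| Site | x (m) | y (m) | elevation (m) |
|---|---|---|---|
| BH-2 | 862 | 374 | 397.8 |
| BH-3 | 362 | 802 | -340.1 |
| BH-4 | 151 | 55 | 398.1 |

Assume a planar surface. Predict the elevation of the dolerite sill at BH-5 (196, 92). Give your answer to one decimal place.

379.1 m

Two edge vectors: BH-2→BH-3 = (-500, 428, -737.9), BH-2→BH-4 = (-711, -319, 0.3).
Normal n = (BH-2→BH-3) × (BH-2→BH-4) = (-235261.7, 524796.9, 463808).
So ∂z/∂x = −n_x/n_z = 0.50724 and ∂z/∂y = −n_y/n_z = −1.13150.
Intercept c from BH-2: 397.8 − 437.24 + 423.18 = 383.74.
At (196, 92): z = 99.4 − 104.1 + 383.74 = 379.1 m.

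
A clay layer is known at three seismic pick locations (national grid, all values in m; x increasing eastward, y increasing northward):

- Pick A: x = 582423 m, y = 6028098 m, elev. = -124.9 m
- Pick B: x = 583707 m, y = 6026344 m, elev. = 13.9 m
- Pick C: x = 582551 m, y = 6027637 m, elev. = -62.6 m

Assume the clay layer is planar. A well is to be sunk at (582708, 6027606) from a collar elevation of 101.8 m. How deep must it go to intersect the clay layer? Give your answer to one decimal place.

178.5 m

Let the plane be z = a·x + b·y + c.
Pick B−Pick A: 1284a − 1754b = 138.8;  Pick C−Pick A: 128a − 461b = 62.3.
Solving gives a = −0.123260536, b = −0.169365181.
Then c = -124.9 − a·582423 − b·6028098 = 1092614.78.
At (582708, 6027606): z_contact = −71824.90 − 1020866.58 + 1092614.78 = -76.70 m.
Depth below ground = 101.8 − (-76.70) = 178.5 m.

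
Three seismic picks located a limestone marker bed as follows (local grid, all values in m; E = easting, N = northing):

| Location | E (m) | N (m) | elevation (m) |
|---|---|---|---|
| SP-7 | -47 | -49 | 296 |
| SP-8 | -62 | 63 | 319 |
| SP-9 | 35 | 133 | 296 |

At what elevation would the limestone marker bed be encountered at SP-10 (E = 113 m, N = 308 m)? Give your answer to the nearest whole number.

Let the plane be z = a·E + b·N + c.
SP-8−SP-7: −15a + 112b = 23;  SP-9−SP-7: 82a + 182b = 0.
Solving gives a = −0.35135, b = 0.15830.
Then c = 296 − a·-47 − b·-49 = 287.24.
At (113, 308): z = −39.7 + 48.8 + 287.24 = 296.3 m.

296 m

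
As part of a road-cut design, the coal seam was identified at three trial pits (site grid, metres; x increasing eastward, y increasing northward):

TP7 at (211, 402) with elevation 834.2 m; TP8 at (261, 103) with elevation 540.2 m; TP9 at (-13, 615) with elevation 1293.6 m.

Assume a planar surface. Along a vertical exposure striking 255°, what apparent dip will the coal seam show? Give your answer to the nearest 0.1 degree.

47.3°

Let the plane be z = a·x + b·y + c.
TP8−TP7: 50a − 299b = −294;  TP9−TP7: −224a + 213b = 459.4.
Solving gives a = −1.32689, b = 0.76139.
Unit vector along 255° is (sin 255°, cos 255°) = (-0.9659, -0.2588).
Slope in that direction = a·(-0.9659) + b·(-0.2588) = 1.08462.
Apparent dip = arctan|1.08462| = 47.3° (true dip is 56.8°, so apparent ≤ true as expected).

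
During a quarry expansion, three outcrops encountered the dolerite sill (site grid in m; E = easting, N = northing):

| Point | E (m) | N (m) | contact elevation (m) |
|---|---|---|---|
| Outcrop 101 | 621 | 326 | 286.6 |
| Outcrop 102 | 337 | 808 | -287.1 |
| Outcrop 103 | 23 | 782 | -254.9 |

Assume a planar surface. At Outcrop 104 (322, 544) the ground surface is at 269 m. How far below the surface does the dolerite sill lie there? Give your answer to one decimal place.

241.2 m

Two edge vectors: Outcrop 101→Outcrop 102 = (-284, 482, -573.7), Outcrop 101→Outcrop 103 = (-598, 456, -541.5).
Normal n = (Outcrop 101→Outcrop 102) × (Outcrop 101→Outcrop 103) = (604.2, 189286.6, 158732).
So ∂z/∂E = −n_x/n_z = −0.00381 and ∂z/∂N = −n_y/n_z = −1.19249.
Intercept c from Outcrop 101: 286.6 + 2.36 + 388.75 = 677.72.
At (322, 544): z_contact = −1.23 − 648.72 + 677.72 = 27.77 m.
Depth below ground = 269 − 27.77 = 241.2 m.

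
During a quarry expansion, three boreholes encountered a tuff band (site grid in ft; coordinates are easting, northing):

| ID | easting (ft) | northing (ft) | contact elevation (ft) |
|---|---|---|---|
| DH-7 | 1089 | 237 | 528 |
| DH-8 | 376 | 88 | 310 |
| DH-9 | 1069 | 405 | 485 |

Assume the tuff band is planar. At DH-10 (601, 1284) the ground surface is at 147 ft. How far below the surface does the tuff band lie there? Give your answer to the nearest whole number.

Two edge vectors: DH-7→DH-8 = (-713, -149, -218), DH-7→DH-9 = (-20, 168, -43).
Normal n = (DH-7→DH-8) × (DH-7→DH-9) = (43031, -26299, -122764).
So ∂z/∂easting = −n_x/n_z = 0.35052 and ∂z/∂northing = −n_y/n_z = −0.21422.
Intercept c from DH-7: 528 − 381.71 + 50.77 = 197.06.
At (601, 1284): z_contact = 210.7 − 275.1 + 197.06 = 132.7 ft.
Depth below ground = 147 − 132.7 = 14 ft.

14 ft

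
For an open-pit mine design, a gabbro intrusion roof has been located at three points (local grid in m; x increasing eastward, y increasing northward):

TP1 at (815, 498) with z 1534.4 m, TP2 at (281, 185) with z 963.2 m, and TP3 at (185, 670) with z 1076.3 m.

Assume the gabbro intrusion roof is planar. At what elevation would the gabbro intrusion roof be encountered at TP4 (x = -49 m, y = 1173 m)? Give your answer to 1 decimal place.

1081.2 m

Two edge vectors: TP1→TP2 = (-534, -313, -571.2), TP1→TP3 = (-630, 172, -458.1).
Normal n = (TP1→TP2) × (TP1→TP3) = (241631.7, 115230.6, -289038).
So ∂z/∂x = −n_x/n_z = 0.835986 and ∂z/∂y = −n_y/n_z = 0.398669.
Intercept c from TP1: 1534.4 − 681.33 − 198.54 = 654.53.
At (-49, 1173): z = −41.0 + 467.6 + 654.53 = 1081.2 m.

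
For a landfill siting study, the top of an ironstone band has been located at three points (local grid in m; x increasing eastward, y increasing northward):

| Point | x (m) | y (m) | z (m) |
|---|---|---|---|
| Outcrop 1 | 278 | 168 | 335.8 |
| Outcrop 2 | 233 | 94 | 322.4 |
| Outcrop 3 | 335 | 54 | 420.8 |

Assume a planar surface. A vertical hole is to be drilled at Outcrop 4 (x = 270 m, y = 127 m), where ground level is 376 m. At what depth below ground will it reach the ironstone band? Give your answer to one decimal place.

Two edge vectors: Outcrop 1→Outcrop 2 = (-45, -74, -13.4), Outcrop 1→Outcrop 3 = (57, -114, 85).
Normal n = (Outcrop 1→Outcrop 2) × (Outcrop 1→Outcrop 3) = (-7817.6, 3061.2, 9348).
So ∂z/∂x = −n_x/n_z = 0.83629 and ∂z/∂y = −n_y/n_z = −0.32747.
Intercept c from Outcrop 1: 335.8 − 232.49 + 55.02 = 158.33.
At (270, 127): z_contact = 225.80 − 41.59 + 158.33 = 342.54 m.
Depth below ground = 376 − 342.54 = 33.5 m.

33.5 m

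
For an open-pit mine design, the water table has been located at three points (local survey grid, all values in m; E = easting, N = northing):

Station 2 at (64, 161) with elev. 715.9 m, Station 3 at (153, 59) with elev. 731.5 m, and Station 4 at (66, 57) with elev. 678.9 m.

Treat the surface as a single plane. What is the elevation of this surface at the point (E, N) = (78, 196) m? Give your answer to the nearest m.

737 m

Two edge vectors: Station 2→Station 3 = (89, -102, 15.6), Station 2→Station 4 = (2, -104, -37).
Normal n = (Station 2→Station 3) × (Station 2→Station 4) = (5396.4, 3324.2, -9052).
So ∂z/∂E = −n_x/n_z = 0.59616 and ∂z/∂N = −n_y/n_z = 0.36723.
Intercept c from Station 2: 715.9 − 38.15 − 59.12 = 618.62.
At (78, 196): z = 46.5 + 72.0 + 618.62 = 737.1 m.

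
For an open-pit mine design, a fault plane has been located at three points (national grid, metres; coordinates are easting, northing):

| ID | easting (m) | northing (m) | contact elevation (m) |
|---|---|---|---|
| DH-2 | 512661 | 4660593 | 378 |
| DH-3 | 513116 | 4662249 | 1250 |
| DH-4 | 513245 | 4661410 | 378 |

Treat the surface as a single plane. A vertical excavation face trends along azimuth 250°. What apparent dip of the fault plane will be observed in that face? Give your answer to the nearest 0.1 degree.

Two edge vectors: DH-2→DH-3 = (455, 1656, 872), DH-2→DH-4 = (584, 817, 0).
Normal n = (DH-2→DH-3) × (DH-2→DH-4) = (-712424, 509248, -595369).
So ∂z/∂easting = −n_x/n_z = −1.19661 and ∂z/∂northing = −n_y/n_z = 0.85535.
Unit vector along 250° is (sin 250°, cos 250°) = (-0.9397, -0.3420).
Slope in that direction = a·(-0.9397) + b·(-0.3420) = 0.83190.
Apparent dip = arctan|0.83190| = 39.8° (true dip is 55.8°, so apparent ≤ true as expected).

39.8°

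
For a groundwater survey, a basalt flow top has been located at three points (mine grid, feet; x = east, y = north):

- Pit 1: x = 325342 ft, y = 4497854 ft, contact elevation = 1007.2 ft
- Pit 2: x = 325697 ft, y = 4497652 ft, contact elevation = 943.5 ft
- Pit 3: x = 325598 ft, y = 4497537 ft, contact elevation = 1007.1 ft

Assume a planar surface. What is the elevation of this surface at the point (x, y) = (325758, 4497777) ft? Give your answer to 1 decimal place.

889.8 ft

Two edge vectors: Pit 1→Pit 2 = (355, -202, -63.7), Pit 1→Pit 3 = (256, -317, -0.1).
Normal n = (Pit 1→Pit 2) × (Pit 1→Pit 3) = (-20172.7, -16271.7, -60823).
So ∂z/∂x = −n_x/n_z = −0.331662365 and ∂z/∂y = −n_y/n_z = −0.267525443.
Intercept c from Pit 1: 1007.2 + 107903.70 + 1203290.38 = 1312201.28.
At (325758, 4497777): z = −108041.7 − 1203269.8 + 1312201.28 = 889.8 ft.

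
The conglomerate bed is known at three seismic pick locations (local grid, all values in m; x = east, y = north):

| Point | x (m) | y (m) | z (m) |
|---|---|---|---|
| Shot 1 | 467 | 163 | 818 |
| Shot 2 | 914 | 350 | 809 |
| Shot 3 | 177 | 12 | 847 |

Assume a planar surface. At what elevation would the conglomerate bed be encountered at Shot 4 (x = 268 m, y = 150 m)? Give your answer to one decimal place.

Let the plane be z = a·x + b·y + c.
Shot 2−Shot 1: 447a + 187b = −9;  Shot 3−Shot 1: −290a − 151b = 29.
Solving gives a = 0.30632, b = −0.78036.
Then c = 818 − a·467 − b·163 = 802.14.
At (268, 150): z = 82.1 − 117.1 + 802.14 = 767.2 m.

767.2 m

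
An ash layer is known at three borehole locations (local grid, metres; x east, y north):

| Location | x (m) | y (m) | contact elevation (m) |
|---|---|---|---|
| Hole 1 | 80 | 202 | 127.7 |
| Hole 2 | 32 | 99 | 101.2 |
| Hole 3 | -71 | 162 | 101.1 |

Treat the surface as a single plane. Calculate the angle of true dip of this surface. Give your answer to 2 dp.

Let the plane be z = a·x + b·y + c.
Hole 2−Hole 1: −48a − 103b = −26.5;  Hole 3−Hole 1: −151a − 40b = −26.6.
Solving gives a = 0.12322, b = 0.19986.
Gradient magnitude |∇z| = √(a² + b²) = √(0.01518 + 0.03994) = 0.23479.
True dip = arctan(0.23479) = 13.21°, dipping toward SSW (azimuth ≈ 212°).

13.21°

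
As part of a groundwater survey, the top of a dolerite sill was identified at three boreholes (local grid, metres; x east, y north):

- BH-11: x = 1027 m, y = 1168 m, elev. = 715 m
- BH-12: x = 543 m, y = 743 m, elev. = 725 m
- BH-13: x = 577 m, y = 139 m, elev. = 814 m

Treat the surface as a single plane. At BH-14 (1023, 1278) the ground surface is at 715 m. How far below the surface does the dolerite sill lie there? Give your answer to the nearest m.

16 m

Two edge vectors: BH-11→BH-12 = (-484, -425, 10), BH-11→BH-13 = (-450, -1029, 99).
Normal n = (BH-11→BH-12) × (BH-11→BH-13) = (-31785, 43416, 306786).
So ∂z/∂x = −n_x/n_z = 0.10361 and ∂z/∂y = −n_y/n_z = −0.14152.
Intercept c from BH-11: 715 − 106.40 + 165.29 = 773.89.
At (1023, 1278): z_contact = 106.0 − 180.9 + 773.89 = 699.0 m.
Depth below ground = 715 − 699.0 = 16 m.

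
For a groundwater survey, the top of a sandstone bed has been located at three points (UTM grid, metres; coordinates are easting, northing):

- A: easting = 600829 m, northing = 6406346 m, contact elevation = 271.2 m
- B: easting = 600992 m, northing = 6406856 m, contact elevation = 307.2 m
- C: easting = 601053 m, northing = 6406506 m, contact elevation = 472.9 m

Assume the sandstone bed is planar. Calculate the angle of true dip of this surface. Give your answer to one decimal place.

48.7°

Two edge vectors: A→B = (163, 510, 36), A→C = (224, 160, 201.7).
Normal n = (A→B) × (A→C) = (97107, -24813.1, -88160).
So ∂z/∂easting = −n_x/n_z = 1.10149 and ∂z/∂northing = −n_y/n_z = −0.28146.
Gradient magnitude |∇z| = √(a² + b²) = √(1.21327 + 0.07922) = 1.13688.
True dip = arctan(1.13688) = 48.7°, dipping toward WNW (azimuth ≈ 284°).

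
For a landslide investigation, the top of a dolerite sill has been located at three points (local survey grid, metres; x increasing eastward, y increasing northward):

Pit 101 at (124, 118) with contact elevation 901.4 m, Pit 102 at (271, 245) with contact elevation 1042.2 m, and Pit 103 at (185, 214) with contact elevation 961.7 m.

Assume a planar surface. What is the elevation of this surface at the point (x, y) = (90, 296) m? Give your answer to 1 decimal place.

877.8 m

Let the plane be z = a·x + b·y + c.
Pit 102−Pit 101: 147a + 127b = 140.8;  Pit 103−Pit 101: 61a + 96b = 60.3.
Solving gives a = 0.92046, b = 0.04325.
Then c = 901.4 − a·124 − b·118 = 782.16.
At (90, 296): z = 82.8 + 12.8 + 782.16 = 877.8 m.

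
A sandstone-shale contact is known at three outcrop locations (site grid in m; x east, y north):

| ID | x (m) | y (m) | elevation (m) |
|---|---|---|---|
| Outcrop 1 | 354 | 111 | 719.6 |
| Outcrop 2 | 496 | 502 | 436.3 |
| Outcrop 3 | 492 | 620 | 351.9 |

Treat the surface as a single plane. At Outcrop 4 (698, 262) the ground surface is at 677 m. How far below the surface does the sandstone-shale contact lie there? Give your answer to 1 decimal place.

73.6 m

Let the plane be z = a·x + b·y + c.
Outcrop 2−Outcrop 1: 142a + 391b = −283.3;  Outcrop 3−Outcrop 1: 138a + 509b = −367.7.
Solving gives a = −0.02342, b = −0.71605.
Then c = 719.6 − a·354 − b·111 = 807.37.
At (698, 262): z_contact = −16.35 − 187.60 + 807.37 = 603.42 m.
Depth below ground = 677 − 603.42 = 73.6 m.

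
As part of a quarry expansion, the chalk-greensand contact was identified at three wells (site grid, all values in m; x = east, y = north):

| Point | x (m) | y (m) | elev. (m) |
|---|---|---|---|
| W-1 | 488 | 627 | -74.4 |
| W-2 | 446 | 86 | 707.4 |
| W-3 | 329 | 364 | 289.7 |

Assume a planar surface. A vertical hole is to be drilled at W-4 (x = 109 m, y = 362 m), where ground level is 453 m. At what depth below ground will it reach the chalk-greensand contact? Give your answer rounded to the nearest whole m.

186 m

Two edge vectors: W-1→W-2 = (-42, -541, 781.8), W-1→W-3 = (-159, -263, 364.1).
Normal n = (W-1→W-2) × (W-1→W-3) = (8635.3, -109014, -74973).
So ∂z/∂x = −n_x/n_z = 0.11518 and ∂z/∂y = −n_y/n_z = −1.45404.
Intercept c from W-1: -74.4 − 56.21 + 911.69 = 781.08.
At (109, 362): z_contact = 12.6 − 526.4 + 781.08 = 267.3 m.
Depth below ground = 453 − 267.3 = 186 m.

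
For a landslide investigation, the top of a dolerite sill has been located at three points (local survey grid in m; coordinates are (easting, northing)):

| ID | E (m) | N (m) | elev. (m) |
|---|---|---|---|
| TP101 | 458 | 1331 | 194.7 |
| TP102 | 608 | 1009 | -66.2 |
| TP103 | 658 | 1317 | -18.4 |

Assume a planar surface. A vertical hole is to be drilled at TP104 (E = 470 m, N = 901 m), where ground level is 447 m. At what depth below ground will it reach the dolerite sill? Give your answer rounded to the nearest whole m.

404 m

Two edge vectors: TP101→TP102 = (150, -322, -260.9), TP101→TP103 = (200, -14, -213.1).
Normal n = (TP101→TP102) × (TP101→TP103) = (64965.6, -20215, 62300).
So ∂z/∂E = −n_x/n_z = −1.04279 and ∂z/∂N = −n_y/n_z = 0.32448.
Intercept c from TP101: 194.7 + 477.60 − 431.88 = 240.42.
At (470, 901): z_contact = −490.1 + 292.4 + 240.42 = 42.7 m.
Depth below ground = 447 − 42.7 = 404 m.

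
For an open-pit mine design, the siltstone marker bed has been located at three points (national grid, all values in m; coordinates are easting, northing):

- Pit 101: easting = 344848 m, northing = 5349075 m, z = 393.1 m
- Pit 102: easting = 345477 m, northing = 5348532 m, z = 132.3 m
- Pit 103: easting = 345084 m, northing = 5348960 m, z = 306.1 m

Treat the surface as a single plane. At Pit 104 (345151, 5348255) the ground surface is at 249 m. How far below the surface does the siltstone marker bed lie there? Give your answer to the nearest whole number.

50 m

Let the plane be z = a·easting + b·northing + c.
Pit 102−Pit 101: 629a − 543b = −260.8;  Pit 103−Pit 101: 236a − 115b = −87.
Solving gives a = −0.30904986, b = 0.12229767.
Then c = 393.1 − a·344848 − b·5349075 = −547211.10.
At (345151, 5348255): z_contact = −106668.9 + 654079.1 − 547211.10 = 199.2 m.
Depth below ground = 249 − 199.2 = 50 m.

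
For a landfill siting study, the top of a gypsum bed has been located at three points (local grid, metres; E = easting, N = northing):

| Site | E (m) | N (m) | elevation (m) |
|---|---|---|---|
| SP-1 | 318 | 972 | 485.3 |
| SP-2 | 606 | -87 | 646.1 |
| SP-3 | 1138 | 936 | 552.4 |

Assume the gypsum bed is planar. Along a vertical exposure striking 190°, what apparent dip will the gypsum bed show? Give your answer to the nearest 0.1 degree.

6.6°

Two edge vectors: SP-1→SP-2 = (288, -1059, 160.8), SP-1→SP-3 = (820, -36, 67.1).
Normal n = (SP-1→SP-2) × (SP-1→SP-3) = (-65270.1, 112531.2, 858012).
So ∂z/∂E = −n_x/n_z = 0.07607 and ∂z/∂N = −n_y/n_z = −0.13115.
Unit vector along 190° is (sin 190°, cos 190°) = (-0.1736, -0.9848).
Slope in that direction = a·(-0.1736) + b·(-0.9848) = 0.11595.
Apparent dip = arctan|0.11595| = 6.6° (true dip is 8.6°, so apparent ≤ true as expected).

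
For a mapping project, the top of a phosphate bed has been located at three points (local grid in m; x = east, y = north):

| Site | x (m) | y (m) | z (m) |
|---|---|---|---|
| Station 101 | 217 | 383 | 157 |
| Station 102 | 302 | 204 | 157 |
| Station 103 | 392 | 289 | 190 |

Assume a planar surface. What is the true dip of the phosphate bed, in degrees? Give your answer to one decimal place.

15.7°

Let the plane be z = a·x + b·y + c.
Station 102−Station 101: 85a − 179b = 0;  Station 103−Station 101: 175a − 94b = 33.
Solving gives a = 0.25314, b = 0.12021.
Gradient magnitude |∇z| = √(a² + b²) = √(0.06408 + 0.01445) = 0.28023.
True dip = arctan(0.28023) = 15.7°, dipping toward WSW (azimuth ≈ 245°).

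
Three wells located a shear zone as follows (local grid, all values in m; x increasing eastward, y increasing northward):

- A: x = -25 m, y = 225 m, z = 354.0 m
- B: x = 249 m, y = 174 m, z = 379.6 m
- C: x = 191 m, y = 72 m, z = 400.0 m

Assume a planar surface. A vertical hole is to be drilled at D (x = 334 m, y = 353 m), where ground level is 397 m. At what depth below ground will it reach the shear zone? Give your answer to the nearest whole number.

54 m

Let the plane be z = a·x + b·y + c.
B−A: 274a − 51b = 25.6;  C−A: 216a − 153b = 46.
Solving gives a = 0.05083, b = −0.22890.
Then c = 354 − a·-25 − b·225 = 406.77.
At (334, 353): z_contact = 17.0 − 80.8 + 406.77 = 342.9 m.
Depth below ground = 397 − 342.9 = 54 m.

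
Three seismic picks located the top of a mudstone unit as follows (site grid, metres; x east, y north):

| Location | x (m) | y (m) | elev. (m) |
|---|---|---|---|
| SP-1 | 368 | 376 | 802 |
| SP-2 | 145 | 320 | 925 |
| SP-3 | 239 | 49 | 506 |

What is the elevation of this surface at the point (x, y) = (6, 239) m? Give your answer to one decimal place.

944.2 m

Two edge vectors: SP-1→SP-2 = (-223, -56, 123), SP-1→SP-3 = (-129, -327, -296).
Normal n = (SP-1→SP-2) × (SP-1→SP-3) = (56797, -81875, 65697).
So ∂z/∂x = −n_x/n_z = −0.86453 and ∂z/∂y = −n_y/n_z = 1.24625.
Intercept c from SP-1: 802 + 318.15 − 468.59 = 651.56.
At (6, 239): z = −5.2 + 297.9 + 651.56 = 944.2 m.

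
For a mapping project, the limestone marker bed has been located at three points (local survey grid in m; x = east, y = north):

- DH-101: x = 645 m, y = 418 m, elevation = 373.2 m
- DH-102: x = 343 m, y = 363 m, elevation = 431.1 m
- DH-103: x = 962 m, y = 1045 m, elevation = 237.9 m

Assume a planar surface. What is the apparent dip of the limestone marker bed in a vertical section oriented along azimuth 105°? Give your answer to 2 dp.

7.31°

Let the plane be z = a·x + b·y + c.
DH-102−DH-101: −302a − 55b = 57.9;  DH-103−DH-101: 317a + 627b = −135.3.
Solving gives a = −0.16788, b = −0.13091.
Unit vector along 105° is (sin 105°, cos 105°) = (0.9659, -0.2588).
Slope in that direction = a·(0.9659) + b·(-0.2588) = −0.12828.
Apparent dip = arctan|0.12828| = 7.31° (true dip is 12.0°, so apparent ≤ true as expected).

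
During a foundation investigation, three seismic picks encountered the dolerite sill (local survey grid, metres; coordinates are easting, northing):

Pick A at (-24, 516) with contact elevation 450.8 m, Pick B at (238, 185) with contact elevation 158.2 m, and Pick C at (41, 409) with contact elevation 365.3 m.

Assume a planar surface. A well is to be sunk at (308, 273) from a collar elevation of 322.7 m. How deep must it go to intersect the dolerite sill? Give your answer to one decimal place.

Two edge vectors: Pick A→Pick B = (262, -331, -292.6), Pick A→Pick C = (65, -107, -85.5).
Normal n = (Pick A→Pick B) × (Pick A→Pick C) = (-3007.7, 3382, -6519).
So ∂z/∂easting = −n_x/n_z = −0.46137 and ∂z/∂northing = −n_y/n_z = 0.51879.
Intercept c from Pick A: 450.8 − 11.07 − 267.70 = 172.03.
At (308, 273): z_contact = −142.10 + 141.63 + 172.03 = 171.56 m.
Depth below ground = 322.7 − 171.56 = 151.1 m.

151.1 m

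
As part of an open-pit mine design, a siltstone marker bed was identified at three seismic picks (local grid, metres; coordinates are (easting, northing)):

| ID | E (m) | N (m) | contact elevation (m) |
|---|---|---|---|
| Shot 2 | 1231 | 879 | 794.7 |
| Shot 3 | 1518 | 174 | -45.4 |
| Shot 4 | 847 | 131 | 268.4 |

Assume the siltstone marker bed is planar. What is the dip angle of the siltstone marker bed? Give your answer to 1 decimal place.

48.0°

Two edge vectors: Shot 2→Shot 3 = (287, -705, -840.1), Shot 2→Shot 4 = (-384, -748, -526.3).
Normal n = (Shot 2→Shot 3) × (Shot 2→Shot 4) = (-257353.3, 473646.5, -485396).
So ∂z/∂E = −n_x/n_z = −0.53019 and ∂z/∂N = −n_y/n_z = 0.97579.
Gradient magnitude |∇z| = √(a² + b²) = √(0.28110 + 0.95217) = 1.11053.
True dip = arctan(1.11053) = 48.0°, dipping toward SSE (azimuth ≈ 151°).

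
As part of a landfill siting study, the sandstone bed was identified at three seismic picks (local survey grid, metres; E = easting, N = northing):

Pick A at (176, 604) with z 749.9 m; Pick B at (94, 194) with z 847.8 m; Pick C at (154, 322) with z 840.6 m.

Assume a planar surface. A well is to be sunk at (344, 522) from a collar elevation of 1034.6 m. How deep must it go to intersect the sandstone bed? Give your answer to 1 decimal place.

139.9 m

Two edge vectors: Pick A→Pick B = (-82, -410, 97.9), Pick A→Pick C = (-22, -282, 90.7).
Normal n = (Pick A→Pick B) × (Pick A→Pick C) = (-9579.2, 5283.6, 14104).
So ∂z/∂E = −n_x/n_z = 0.67918 and ∂z/∂N = −n_y/n_z = −0.37462.
Intercept c from Pick A: 749.9 − 119.54 + 226.27 = 856.63.
At (344, 522): z_contact = 233.64 − 195.55 + 856.63 = 894.72 m.
Depth below ground = 1034.6 − 894.72 = 139.9 m.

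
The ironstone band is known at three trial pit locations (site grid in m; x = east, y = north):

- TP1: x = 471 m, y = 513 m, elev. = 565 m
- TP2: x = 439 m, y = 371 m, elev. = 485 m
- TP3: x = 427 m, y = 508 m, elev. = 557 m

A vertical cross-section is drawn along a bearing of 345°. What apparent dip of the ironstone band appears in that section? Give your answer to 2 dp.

25.95°

Let the plane be z = a·x + b·y + c.
TP2−TP1: −32a − 142b = −80;  TP3−TP1: −44a − 5b = −8.
Solving gives a = 0.12089, b = 0.53614.
Unit vector along 345° is (sin 345°, cos 345°) = (-0.2588, 0.9659).
Slope in that direction = a·(-0.2588) + b·(0.9659) = 0.48658.
Apparent dip = arctan|0.48658| = 25.95° (true dip is 28.8°, so apparent ≤ true as expected).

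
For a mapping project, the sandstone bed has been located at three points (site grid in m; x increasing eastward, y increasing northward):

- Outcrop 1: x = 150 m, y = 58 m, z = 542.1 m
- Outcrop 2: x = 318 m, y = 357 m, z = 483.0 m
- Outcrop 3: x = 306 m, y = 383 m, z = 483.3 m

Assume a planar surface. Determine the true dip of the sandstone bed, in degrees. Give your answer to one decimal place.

Let the plane be z = a·x + b·y + c.
Outcrop 2−Outcrop 1: 168a + 299b = −59.1;  Outcrop 3−Outcrop 1: 156a + 325b = −58.8.
Solving gives a = −0.20441, b = −0.08281.
Gradient magnitude |∇z| = √(a² + b²) = √(0.04178 + 0.00686) = 0.22055.
True dip = arctan(0.22055) = 12.4°, dipping toward ENE (azimuth ≈ 068°).

12.4°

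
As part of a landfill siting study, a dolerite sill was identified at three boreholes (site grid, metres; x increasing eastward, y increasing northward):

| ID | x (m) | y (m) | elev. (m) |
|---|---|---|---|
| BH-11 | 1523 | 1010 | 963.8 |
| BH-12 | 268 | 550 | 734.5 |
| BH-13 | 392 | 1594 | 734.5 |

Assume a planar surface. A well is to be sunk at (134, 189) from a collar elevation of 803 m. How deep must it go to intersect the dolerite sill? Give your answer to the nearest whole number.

86 m

Let the plane be z = a·x + b·y + c.
BH-12−BH-11: −1255a − 460b = −229.3;  BH-13−BH-11: −1131a + 584b = −229.3.
Solving gives a = 0.19103, b = −0.02269.
Then c = 963.8 − a·1523 − b·1010 = 695.78.
At (134, 189): z_contact = 25.6 − 4.3 + 695.78 = 717.1 m.
Depth below ground = 803 − 717.1 = 86 m.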